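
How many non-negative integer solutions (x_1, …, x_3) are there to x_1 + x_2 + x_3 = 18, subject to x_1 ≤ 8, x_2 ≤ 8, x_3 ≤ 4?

Ignoring the caps, the number of non-negative solutions to x_1+…+x_3 = 18 is C(20,2) = 190.
Subtract solutions that violate a single cap (substitute x_i' = x_i − (cap_i+1)): x_1 ≥ 9 gives C(11,2) = 55; x_2 ≥ 9 gives C(11,2) = 55; x_3 ≥ 5 gives C(15,2) = 105. Together 215.
Add back pairs where two caps are both exceeded: 1 + 15 + 15 = 31.
By inclusion–exclusion the count is 190 − 215 + 31 = 6.

6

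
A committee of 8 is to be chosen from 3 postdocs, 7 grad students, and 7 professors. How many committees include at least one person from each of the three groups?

With no constraint there are C(17,8) = 24310 possible selections.
Selections missing a whole group: no postdocs → C(14,8) = 3003; no grad students → C(10,8) = 45; no professors → C(10,8) = 45.
Add back selections omitting two groups (i.e. drawn from a single group): C(3,8) + C(7,8) + C(7,8) = 0.
By inclusion–exclusion: 24310 − 3093 + 0 = 21217.

21217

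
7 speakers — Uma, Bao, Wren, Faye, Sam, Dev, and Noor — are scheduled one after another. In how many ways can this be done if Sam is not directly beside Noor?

There are 7! = 5040 arrangements in all. If Sam and Noor are adjacent, merging them into one block gives 2·(6)! = 1440 arrangements.
So 5040 − 1440 = 3600 arrangements keep them apart.

3600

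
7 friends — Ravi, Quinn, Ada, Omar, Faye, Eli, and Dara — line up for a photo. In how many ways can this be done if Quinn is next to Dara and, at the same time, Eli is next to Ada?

Treat {Quinn,Dara} as one block (2 orders) and {Eli,Ada} as another (2 orders).
That leaves 5 units to arrange: 2 × 2 × 5! = 4 × 120 = 480.

480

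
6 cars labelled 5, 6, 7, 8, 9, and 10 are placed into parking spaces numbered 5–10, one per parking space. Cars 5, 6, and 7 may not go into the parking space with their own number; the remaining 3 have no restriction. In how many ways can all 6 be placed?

Let Aᵢ (for i ∈ {5, 6, 7}) be the placements that put car i in its forbidden parking space. Any j of these fix j positions, leaving (6−j)! ways to fill the rest, and there are C(3,j) ways to pick which j.
By inclusion–exclusion, the number of valid placements is Σ_{j=0}^{3} (−1)^j C(3,j)·(6−j)!.
Computing: 720 − 360 + 72 − 6 = 426.

426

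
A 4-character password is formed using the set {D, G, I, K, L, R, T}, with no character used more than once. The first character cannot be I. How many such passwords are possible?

720

The first character has 7−1 = 6 choices (anything except I).
The remaining 3 characters are filled from the other 6 symbols without repetition: 6 × 5 × 4 = 120.
Total: 6 × 120 = 720.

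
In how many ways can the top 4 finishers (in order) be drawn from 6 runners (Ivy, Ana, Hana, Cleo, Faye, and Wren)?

This is an ordered selection of 4 from 6: P(6,4).
That gives 6 × 5 × 4 × 3 = 360.

360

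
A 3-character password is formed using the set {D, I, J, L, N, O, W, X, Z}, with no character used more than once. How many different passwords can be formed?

504

With no repetition, fill the 3 characters in order: 9 choices, then 8, down to 7.
That product is 9 × 8 × 7 = 504.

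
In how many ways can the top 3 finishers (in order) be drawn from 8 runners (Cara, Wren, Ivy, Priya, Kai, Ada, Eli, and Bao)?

336

There are 8 choices for 1st place, 7 for 2nd, and 6 for 3rd.
That gives 8 × 7 × 6 = 336.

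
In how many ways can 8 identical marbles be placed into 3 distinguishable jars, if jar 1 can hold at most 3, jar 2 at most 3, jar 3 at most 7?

15

By stars and bars, unrestricted non-negative solutions to x_1+…+x_3 = 8 number C(8+2,2) = 45.
Subtract solutions that violate a single cap (substitute x_i' = x_i − (cap_i+1)): x_1 ≥ 4 gives C(6,2) = 15; x_2 ≥ 4 gives C(6,2) = 15; x_3 ≥ 8 gives C(2,2) = 1. Together 31.
Add back pairs where two caps are both exceeded: 1 + 0 + 0 = 1.
By inclusion–exclusion the count is 45 − 31 + 1 = 15.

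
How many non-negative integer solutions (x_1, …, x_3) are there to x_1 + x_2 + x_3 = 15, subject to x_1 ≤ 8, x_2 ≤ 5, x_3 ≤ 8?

27

Without the upper bounds there are C(17,2) = 136 ways to split 15 among 3 variables.
Subtract solutions that violate a single cap (substitute x_i' = x_i − (cap_i+1)): x_1 ≥ 9 gives C(8,2) = 28; x_2 ≥ 6 gives C(11,2) = 55; x_3 ≥ 9 gives C(8,2) = 28. Together 111.
Add back pairs where two caps are both exceeded: 1 + 0 + 1 = 2.
By inclusion–exclusion the count is 136 − 111 + 2 = 27.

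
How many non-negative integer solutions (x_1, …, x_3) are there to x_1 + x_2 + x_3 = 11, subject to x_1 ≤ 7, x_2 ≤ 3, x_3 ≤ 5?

By stars and bars, unrestricted non-negative solutions to x_1+…+x_3 = 11 number C(11+2,2) = 78.
Subtract solutions that violate a single cap (substitute x_i' = x_i − (cap_i+1)): x_1 ≥ 8 gives C(5,2) = 10; x_2 ≥ 4 gives C(9,2) = 36; x_3 ≥ 6 gives C(7,2) = 21. Together 67.
Add back pairs where two caps are both exceeded: 0 + 0 + 3 = 3.
By inclusion–exclusion the count is 78 − 67 + 3 = 14.

14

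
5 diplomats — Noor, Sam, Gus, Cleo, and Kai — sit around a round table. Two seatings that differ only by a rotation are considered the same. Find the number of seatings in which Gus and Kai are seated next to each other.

Glue Gus and Kai into a block (2 internal orders). Seating 4 units around a circle gives (3)! arrangements.
So 2 × (3)! = 2 × 6 = 12.

12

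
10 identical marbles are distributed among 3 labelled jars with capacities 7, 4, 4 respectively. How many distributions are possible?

By stars and bars, unrestricted non-negative solutions to x_1+…+x_3 = 10 number C(10+2,2) = 66.
Subtract solutions that violate a single cap (substitute x_i' = x_i − (cap_i+1)): x_1 ≥ 8 gives C(4,2) = 6; x_2 ≥ 5 gives C(7,2) = 21; x_3 ≥ 5 gives C(7,2) = 21. Together 48.
Add back pairs where two caps are both exceeded: 0 + 0 + 1 = 1.
By inclusion–exclusion the count is 66 − 48 + 1 = 19.

19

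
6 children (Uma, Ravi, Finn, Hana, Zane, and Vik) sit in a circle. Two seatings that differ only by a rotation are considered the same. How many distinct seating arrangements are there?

120

Fix one person's seat to break rotational symmetry; the remaining 5 people can be arranged in (5)! = 120 ways.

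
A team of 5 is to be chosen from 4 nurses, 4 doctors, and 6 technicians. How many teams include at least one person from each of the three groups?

With no constraint there are C(14,5) = 2002 possible selections.
Selections missing a whole group: no nurses → C(10,5) = 252; no doctors → C(10,5) = 252; no technicians → C(8,5) = 56.
Add back selections omitting two groups (i.e. drawn from a single group): C(4,5) + C(4,5) + C(6,5) = 6.
By inclusion–exclusion: 2002 − 560 + 6 = 1448.

1448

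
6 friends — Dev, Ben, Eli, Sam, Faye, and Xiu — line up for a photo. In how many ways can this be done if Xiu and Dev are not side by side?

480

There are 6! = 720 arrangements in all. If Xiu and Dev are adjacent, merging them into one block gives 2·(5)! = 240 arrangements.
So 720 − 240 = 480 arrangements keep them apart.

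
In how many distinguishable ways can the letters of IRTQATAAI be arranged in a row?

15120

Letter multiplicities in IRTQATAAI: A×3, I×2, Q×1, R×1, T×2.
The number of distinct arrangements is 9!/(3!·2!·2!) = 362880/24 = 15120.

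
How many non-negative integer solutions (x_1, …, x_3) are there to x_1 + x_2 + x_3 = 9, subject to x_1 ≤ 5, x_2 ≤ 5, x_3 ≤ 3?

By stars and bars, unrestricted non-negative solutions to x_1+…+x_3 = 9 number C(9+2,2) = 55.
Subtract solutions that violate a single cap (substitute x_i' = x_i − (cap_i+1)): x_1 ≥ 6 gives C(5,2) = 10; x_2 ≥ 6 gives C(5,2) = 10; x_3 ≥ 4 gives C(7,2) = 21. Together 41.
No two caps can be exceeded simultaneously, so the pair terms are all 0.
By inclusion–exclusion the count is 55 − 41 + 0 = 14.

14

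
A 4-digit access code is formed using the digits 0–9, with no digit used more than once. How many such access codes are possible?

This is a permutation of 4 out of 10: P(10,4) = 10!/6!.
10 × 9 × 8 × 7 = 5040.

5040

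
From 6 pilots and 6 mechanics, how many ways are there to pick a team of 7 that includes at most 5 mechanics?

Split by how many mechanics are chosen (0 through 5).
Sum: C(6,0)·C(6,7) + C(6,1)·C(6,6) + C(6,2)·C(6,5) + C(6,3)·C(6,4) + C(6,4)·C(6,3) + C(6,5)·C(6,2) = 0 + 6 + 90 + 300 + 300 + 90 = 786.

786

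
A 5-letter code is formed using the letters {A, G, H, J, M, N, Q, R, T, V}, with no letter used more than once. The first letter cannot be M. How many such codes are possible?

The first letter has 10−1 = 9 choices (anything except M).
The remaining 4 letters are filled from the other 9 symbols without repetition: 9 × 8 × 7 × 6 = 3024.
Total: 9 × 3024 = 27216.

27216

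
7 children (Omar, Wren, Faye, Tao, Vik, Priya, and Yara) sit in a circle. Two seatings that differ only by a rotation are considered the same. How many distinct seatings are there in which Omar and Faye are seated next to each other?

240

Glue Omar and Faye into a block (2 internal orders). Seating 6 units around a circle gives (5)! arrangements.
So 2 × (5)! = 2 × 120 = 240.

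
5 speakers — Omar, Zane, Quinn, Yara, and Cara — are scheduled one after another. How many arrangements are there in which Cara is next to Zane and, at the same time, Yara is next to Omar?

Treat {Cara,Zane} as one block (2 orders) and {Yara,Omar} as another (2 orders).
That leaves 3 units to arrange: 2 × 2 × 3! = 4 × 6 = 24.

24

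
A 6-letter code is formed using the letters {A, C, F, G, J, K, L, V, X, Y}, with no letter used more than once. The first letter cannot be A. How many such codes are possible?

The first letter has 10−1 = 9 choices (anything except A).
The remaining 5 letters are filled from the other 9 symbols without repetition: 9 × 8 × 7 × 6 × 5 = 15120.
Total: 9 × 15120 = 136080.

136080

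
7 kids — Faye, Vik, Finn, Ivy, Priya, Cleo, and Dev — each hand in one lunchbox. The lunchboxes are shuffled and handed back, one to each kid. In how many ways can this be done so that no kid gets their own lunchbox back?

1854

Let Aᵢ be the assignments in which kid i gets their own lunchbox. We want the size of the complement of A₁∪…∪A_7.
By inclusion–exclusion this is Σ_{j=0}^{7} (−1)^j C(7,j)·(7−j)!.
Computing: 5040 − 5040 + 2520 − 840 + 210 − 42 + 7 − 1 = 1854.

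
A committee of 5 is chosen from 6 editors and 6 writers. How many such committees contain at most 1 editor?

Split by how many editors are chosen (0 through 1).
Sum: C(6,0)·C(6,5) + C(6,1)·C(6,4) = 6 + 90 = 96.

96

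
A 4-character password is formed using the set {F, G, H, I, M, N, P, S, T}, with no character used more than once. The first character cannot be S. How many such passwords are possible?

2688

The first character has 9−1 = 8 choices (anything except S).
The remaining 3 characters are filled from the other 8 symbols without repetition: 8 × 7 × 6 = 336.
Total: 8 × 336 = 2688.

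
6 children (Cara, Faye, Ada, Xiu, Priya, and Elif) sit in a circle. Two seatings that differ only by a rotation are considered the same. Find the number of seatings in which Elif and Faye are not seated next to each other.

Without the restriction there are (5)! = 120 seatings.
Those with Elif next to Faye: fuse the pair into one unit and seat 5 units around a circle — 2·(4)! = 48.
Subtracting, 120 − 48 = 72.

72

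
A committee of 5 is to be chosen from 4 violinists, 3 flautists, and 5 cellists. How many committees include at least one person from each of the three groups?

Total 5-person selections from all 12: C(12,5) = 792.
Selections missing a whole group: no violinists → C(8,5) = 56; no flautists → C(9,5) = 126; no cellists → C(7,5) = 21.
Add back selections omitting two groups (i.e. drawn from a single group): C(4,5) + C(3,5) + C(5,5) = 1.
By inclusion–exclusion: 792 − 203 + 1 = 590.

590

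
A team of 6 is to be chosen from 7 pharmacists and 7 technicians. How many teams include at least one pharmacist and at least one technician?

2989

With no constraint there are C(14,6) = 3003 possible selections.
Subtract selections that omit an entire group: no pharmacists → C(7,6) = 7; no technicians → C(7,6) = 7.
Both groups omitted at once is impossible, so 3003 − 14 = 2989.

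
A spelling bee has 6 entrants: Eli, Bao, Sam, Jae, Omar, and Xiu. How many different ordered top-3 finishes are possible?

This is an ordered selection of 3 from 6: P(6,3).
That gives 6 × 5 × 4 = 120.

120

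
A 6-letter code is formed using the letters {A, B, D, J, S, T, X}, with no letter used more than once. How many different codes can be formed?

Choose and order 6 of the 7 symbols: the first letter has 7 options, the next 6, and so on down to 2.
That product is 7 × 6 × 5 × 4 × 3 × 2 = 5040.

5040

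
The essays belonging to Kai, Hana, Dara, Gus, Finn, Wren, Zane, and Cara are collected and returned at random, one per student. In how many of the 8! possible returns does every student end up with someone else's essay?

14833

This is the derangement count D_8: permutations of 8 items with no fixed point.
By inclusion–exclusion this is Σ_{j=0}^{8} (−1)^j C(8,j)·(8−j)!.
Computing: 40320 − 40320 + 20160 − 6720 + 1680 − 336 + 56 − 8 + 1 = 14833.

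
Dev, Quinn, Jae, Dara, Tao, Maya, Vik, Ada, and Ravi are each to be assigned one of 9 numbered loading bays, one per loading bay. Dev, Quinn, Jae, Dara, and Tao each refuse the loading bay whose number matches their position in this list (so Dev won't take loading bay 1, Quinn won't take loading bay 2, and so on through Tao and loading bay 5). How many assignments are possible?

Let Aᵢ (for 1 ≤ i ≤ 5) be the placements that put person i in their forbidden loading bay. Any j of these fix j positions, leaving (9−j)! ways to fill the rest, and there are C(5,j) ways to pick which j.
By inclusion–exclusion, the number of valid placements is Σ_{j=0}^{5} (−1)^j C(5,j)·(9−j)!.
Computing: 362880 − 201600 + 50400 − 7200 + 600 − 24 = 205056.

205056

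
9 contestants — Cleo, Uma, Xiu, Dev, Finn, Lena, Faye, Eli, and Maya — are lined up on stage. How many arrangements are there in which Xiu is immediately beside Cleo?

Place the 7 others and the Xiu-Cleo pair as 8 objects in a line; the pair has 2 internal arrangements.
That gives 2 × 8! = 2 × 40320 = 80640.

80640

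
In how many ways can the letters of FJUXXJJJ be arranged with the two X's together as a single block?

210

Treat the 2 copies of X as a single block. The multiset to arrange is then {XX, F, J, J, J, J, U}, 7 items in all.
That gives (7)!/(4!) = 210 arrangements.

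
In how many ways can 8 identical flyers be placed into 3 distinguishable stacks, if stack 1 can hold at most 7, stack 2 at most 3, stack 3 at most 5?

23

Ignoring the caps, the number of non-negative solutions to x_1+…+x_3 = 8 is C(10,2) = 45.
Subtract solutions that violate a single cap (substitute x_i' = x_i − (cap_i+1)): x_1 ≥ 8 gives C(2,2) = 1; x_2 ≥ 4 gives C(6,2) = 15; x_3 ≥ 6 gives C(4,2) = 6. Together 22.
No two caps can be exceeded simultaneously, so the pair terms are all 0.
By inclusion–exclusion the count is 45 − 22 + 0 = 23.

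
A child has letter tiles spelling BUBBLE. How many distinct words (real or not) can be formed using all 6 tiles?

Letter multiplicities in BUBBLE: B×3, E×1, L×1, U×1.
So there are 6! / (3!) = 120 distinguishable arrangements.

120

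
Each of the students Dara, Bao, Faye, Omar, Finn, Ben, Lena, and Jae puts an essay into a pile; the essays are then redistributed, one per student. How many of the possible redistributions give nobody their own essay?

14833

Let Aᵢ be the assignments in which student i gets their own essay. We want the size of the complement of A₁∪…∪A_8.
By inclusion–exclusion this is Σ_{j=0}^{8} (−1)^j C(8,j)·(8−j)!.
Computing: 40320 − 40320 + 20160 − 6720 + 1680 − 336 + 56 − 8 + 1 = 14833.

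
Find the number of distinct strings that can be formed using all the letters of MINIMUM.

MINIMUM has 7 letters with I appearing twice and M appearing 3 times.
So there are 7! / (3!·2!) = 420 distinguishable arrangements.

420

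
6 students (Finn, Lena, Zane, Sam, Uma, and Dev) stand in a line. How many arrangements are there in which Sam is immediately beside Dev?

240

Treat {Sam, Dev} as a single unit. There are 5 units to order, and the pair itself can be ordered 2 ways.
So the count is 2·(5)! = 240.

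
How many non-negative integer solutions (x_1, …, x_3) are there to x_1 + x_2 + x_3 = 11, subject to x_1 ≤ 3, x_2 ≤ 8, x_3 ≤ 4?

14

Without the upper bounds there are C(13,2) = 78 ways to split 11 among 3 variables.
Subtract solutions that violate a single cap (substitute x_i' = x_i − (cap_i+1)): x_1 ≥ 4 gives C(9,2) = 36; x_2 ≥ 9 gives C(4,2) = 6; x_3 ≥ 5 gives C(8,2) = 28. Together 70.
Add back pairs where two caps are both exceeded: 0 + 6 + 0 = 6.
By inclusion–exclusion the count is 78 − 70 + 6 = 14.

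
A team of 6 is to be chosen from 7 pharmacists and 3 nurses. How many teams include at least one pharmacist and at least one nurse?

Unrestricted: C(10,6) = 210 ways to pick any 6 of the 10.
Subtract selections that omit an entire group: no pharmacists → C(3,6) = 0; no nurses → C(7,6) = 7.
Both groups omitted at once is impossible, so 210 − 7 = 203.

203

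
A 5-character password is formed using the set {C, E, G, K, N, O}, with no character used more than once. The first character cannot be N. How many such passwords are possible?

600

The first character has 6−1 = 5 choices (anything except N).
The remaining 4 characters are filled from the other 5 symbols without repetition: 5 × 4 × 3 × 2 = 120.
Total: 5 × 120 = 600.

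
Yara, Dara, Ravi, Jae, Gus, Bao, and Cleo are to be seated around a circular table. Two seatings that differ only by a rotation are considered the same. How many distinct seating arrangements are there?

Around a circle, 7 distinct people have 7!/7 = (6)! = 720 rotationally distinct seatings.

720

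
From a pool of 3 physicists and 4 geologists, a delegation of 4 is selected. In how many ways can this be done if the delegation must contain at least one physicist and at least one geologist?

With no constraint there are C(7,4) = 35 possible selections.
Selections missing a whole group: no physicists → C(4,4) = 1; no geologists → C(3,4) = 0.
Both groups omitted at once is impossible, so 35 − 1 = 34.

34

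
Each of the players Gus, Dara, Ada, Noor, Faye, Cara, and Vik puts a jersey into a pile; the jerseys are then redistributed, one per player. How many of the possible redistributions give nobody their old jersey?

1854

This is the derangement count D_7: permutations of 7 items with no fixed point.
By inclusion–exclusion this is Σ_{j=0}^{7} (−1)^j C(7,j)·(7−j)!.
Computing: 5040 − 5040 + 2520 − 840 + 210 − 42 + 7 − 1 = 1854.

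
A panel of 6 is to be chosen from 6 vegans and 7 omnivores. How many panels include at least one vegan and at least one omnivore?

1708

Unrestricted: C(13,6) = 1716 ways to pick any 6 of the 13.
Subtract selections that omit an entire group: no vegans → C(7,6) = 7; no omnivores → C(6,6) = 1.
Both groups omitted at once is impossible, so 1716 − 8 = 1708.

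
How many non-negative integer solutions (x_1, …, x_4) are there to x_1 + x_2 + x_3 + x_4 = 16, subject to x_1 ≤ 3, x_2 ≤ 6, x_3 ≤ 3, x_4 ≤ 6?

Ignoring the caps, the number of non-negative solutions to x_1+…+x_4 = 16 is C(19,3) = 969.
Subtract solutions that violate a single cap (substitute x_i' = x_i − (cap_i+1)): x_1 ≥ 4 gives C(15,3) = 455; x_2 ≥ 7 gives C(12,3) = 220; x_3 ≥ 4 gives C(15,3) = 455; x_4 ≥ 7 gives C(12,3) = 220. Together 1350.
Add back pairs where two caps are both exceeded: 56 + 165 + 56 + 56 + 10 + 56 = 399.
Subtract triples: 4 + 0 + 4 + 0 = 8.
By inclusion–exclusion the count is 969 − 1350 + 399 − 8 = 10.

10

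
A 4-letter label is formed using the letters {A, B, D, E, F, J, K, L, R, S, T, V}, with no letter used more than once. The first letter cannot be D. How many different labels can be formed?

10890

The first letter has 12−1 = 11 choices (anything except D).
The remaining 3 letters are filled from the other 11 symbols without repetition: 11 × 10 × 9 = 990.
Total: 11 × 990 = 10890.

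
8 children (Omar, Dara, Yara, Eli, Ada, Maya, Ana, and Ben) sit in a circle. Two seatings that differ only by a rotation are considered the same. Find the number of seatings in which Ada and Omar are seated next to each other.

Glue Ada and Omar into a block (2 internal orders). Seating 7 units around a circle gives (6)! arrangements.
So 2 × (6)! = 2 × 720 = 1440.

1440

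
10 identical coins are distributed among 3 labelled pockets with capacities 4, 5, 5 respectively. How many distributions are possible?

15

Ignoring the caps, the number of non-negative solutions to x_1+…+x_3 = 10 is C(12,2) = 66.
Subtract solutions that violate a single cap (substitute x_i' = x_i − (cap_i+1)): x_1 ≥ 5 gives C(7,2) = 21; x_2 ≥ 6 gives C(6,2) = 15; x_3 ≥ 6 gives C(6,2) = 15. Together 51.
No two caps can be exceeded simultaneously, so the pair terms are all 0.
By inclusion–exclusion the count is 66 − 51 + 0 = 15.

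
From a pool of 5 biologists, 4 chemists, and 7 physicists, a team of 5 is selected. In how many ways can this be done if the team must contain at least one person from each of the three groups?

3010

Unrestricted: C(16,5) = 4368 ways to pick any 5 of the 16.
Subtract selections that omit an entire group: no biologists → C(11,5) = 462; no chemists → C(12,5) = 792; no physicists → C(9,5) = 126.
Add back selections omitting two groups (i.e. drawn from a single group): C(5,5) + C(4,5) + C(7,5) = 22.
By inclusion–exclusion: 4368 − 1380 + 22 = 3010.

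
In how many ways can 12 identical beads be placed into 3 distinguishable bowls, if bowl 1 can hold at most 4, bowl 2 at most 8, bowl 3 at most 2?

Ignoring the caps, the number of non-negative solutions to x_1+…+x_3 = 12 is C(14,2) = 91.
Subtract solutions that violate a single cap (substitute x_i' = x_i − (cap_i+1)): x_1 ≥ 5 gives C(9,2) = 36; x_2 ≥ 9 gives C(5,2) = 10; x_3 ≥ 3 gives C(11,2) = 55. Together 101.
Add back pairs where two caps are both exceeded: 0 + 15 + 1 = 16.
By inclusion–exclusion the count is 91 − 101 + 16 = 6.

6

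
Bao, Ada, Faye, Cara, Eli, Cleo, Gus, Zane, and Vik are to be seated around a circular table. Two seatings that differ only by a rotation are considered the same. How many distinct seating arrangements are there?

Seat Bao anywhere (absorbing the rotational symmetry), then permute the other 8: (8)! = 40320.

40320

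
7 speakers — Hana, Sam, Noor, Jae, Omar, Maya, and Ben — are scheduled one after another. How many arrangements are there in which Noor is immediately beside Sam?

Place the 5 others and the Noor-Sam pair as 6 objects in a line; the pair has 2 internal arrangements.
That gives 2 × 6! = 2 × 720 = 1440.

1440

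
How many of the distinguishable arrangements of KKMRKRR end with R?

With the last slot taken by R, it remains to arrange the other 6 letters (KKMKRR).
Those 6 letters have K appearing 3 times and R appearing twice, giving (6)!/(3!·2!) = 60.

60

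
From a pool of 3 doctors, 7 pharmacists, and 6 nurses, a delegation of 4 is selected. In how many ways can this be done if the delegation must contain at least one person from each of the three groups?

With no constraint there are C(16,4) = 1820 possible selections.
Subtract selections that omit an entire group: no doctors → C(13,4) = 715; no pharmacists → C(9,4) = 126; no nurses → C(10,4) = 210.
Add back selections omitting two groups (i.e. drawn from a single group): C(3,4) + C(7,4) + C(6,4) = 50.
By inclusion–exclusion: 1820 − 1051 + 50 = 819.

819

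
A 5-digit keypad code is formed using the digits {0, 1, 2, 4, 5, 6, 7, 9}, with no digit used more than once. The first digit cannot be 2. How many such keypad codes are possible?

The first digit has 8−1 = 7 choices (anything except 2).
The remaining 4 digits are filled from the other 7 symbols without repetition: 7 × 6 × 5 × 4 = 840.
Total: 7 × 840 = 5880.

5880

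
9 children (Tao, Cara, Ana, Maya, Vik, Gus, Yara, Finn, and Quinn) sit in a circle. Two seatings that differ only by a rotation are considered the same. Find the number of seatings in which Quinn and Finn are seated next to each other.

Treat {Quinn, Finn} as one unit (2 internal orders) and seat the resulting 8 units around the table: (7)! circular arrangements.
So 2 × (7)! = 2 × 5040 = 10080.

10080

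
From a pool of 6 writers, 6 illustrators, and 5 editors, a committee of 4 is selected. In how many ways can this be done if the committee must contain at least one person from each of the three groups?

1260

Total 4-person selections from all 17: C(17,4) = 2380.
Selections missing a whole group: no writers → C(11,4) = 330; no illustrators → C(11,4) = 330; no editors → C(12,4) = 495.
Add back selections omitting two groups (i.e. drawn from a single group): C(6,4) + C(6,4) + C(5,4) = 35.
By inclusion–exclusion: 2380 − 1155 + 35 = 1260.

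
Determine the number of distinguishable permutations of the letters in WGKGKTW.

Letter multiplicities in WGKGKTW: G×2, K×2, T×1, W×2.
Dividing 7! = 5040 by 2!·2!·2! = 8 for the repeated letters gives 630.

630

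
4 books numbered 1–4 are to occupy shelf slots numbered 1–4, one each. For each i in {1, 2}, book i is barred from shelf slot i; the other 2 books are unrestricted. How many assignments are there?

Let Aᵢ (for i ∈ {1, 2}) be the placements that put book i in its forbidden shelf slot. Any j of these fix j positions, leaving (4−j)! ways to fill the rest, and there are C(2,j) ways to pick which j.
By inclusion–exclusion, the number of valid placements is Σ_{j=0}^{2} (−1)^j C(2,j)·(4−j)!.
Computing: 24 − 12 + 2 = 14.

14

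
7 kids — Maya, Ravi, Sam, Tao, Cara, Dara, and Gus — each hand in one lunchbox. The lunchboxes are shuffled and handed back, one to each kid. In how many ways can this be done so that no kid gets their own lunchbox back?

1854

This is the derangement count D_7: permutations of 7 items with no fixed point.
By inclusion–exclusion this is Σ_{j=0}^{7} (−1)^j C(7,j)·(7−j)!.
Computing: 5040 − 5040 + 2520 − 840 + 210 − 42 + 7 − 1 = 1854.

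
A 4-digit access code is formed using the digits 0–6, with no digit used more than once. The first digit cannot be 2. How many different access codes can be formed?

720

The first digit has 7−1 = 6 choices (anything except 2).
The remaining 3 digits are filled from the other 6 symbols without repetition: 6 × 5 × 4 = 120.
Total: 6 × 120 = 720.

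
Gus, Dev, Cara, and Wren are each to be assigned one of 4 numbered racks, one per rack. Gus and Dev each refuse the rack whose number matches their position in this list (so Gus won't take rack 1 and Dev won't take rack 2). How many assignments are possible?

14

Let Aᵢ (for i ∈ {1, 2}) be the placements that put person i in their forbidden rack. Any j of these fix j positions, leaving (4−j)! ways to fill the rest, and there are C(2,j) ways to pick which j.
By inclusion–exclusion, the number of valid placements is Σ_{j=0}^{2} (−1)^j C(2,j)·(4−j)!.
Computing: 24 − 12 + 2 = 14.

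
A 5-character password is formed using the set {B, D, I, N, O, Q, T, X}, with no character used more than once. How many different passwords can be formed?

6720

This is a permutation of 5 out of 8: P(8,5) = 8!/3!.
That product is 8 × 7 × 6 × 5 × 4 = 6720.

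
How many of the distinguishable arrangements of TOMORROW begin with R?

With the first slot taken by R, it remains to arrange the other 7 letters (TOMOROW).
Those 7 letters have O appearing 3 times, giving (7)!/(3!) = 840.

840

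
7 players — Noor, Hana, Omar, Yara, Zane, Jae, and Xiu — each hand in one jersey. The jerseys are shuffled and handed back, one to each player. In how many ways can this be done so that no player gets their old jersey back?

1854

Count assignments avoiding every fixed point. For any j of the 7 players fixed to their old jersey, the other 7−j can be arranged in (7−j)! ways.
By inclusion–exclusion this is Σ_{j=0}^{7} (−1)^j C(7,j)·(7−j)!.
Computing: 5040 − 5040 + 2520 − 840 + 210 − 42 + 7 − 1 = 1854.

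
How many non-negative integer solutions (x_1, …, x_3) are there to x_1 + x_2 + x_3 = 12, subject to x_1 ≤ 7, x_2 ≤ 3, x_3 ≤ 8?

22

By stars and bars, unrestricted non-negative solutions to x_1+…+x_3 = 12 number C(12+2,2) = 91.
Subtract solutions that violate a single cap (substitute x_i' = x_i − (cap_i+1)): x_1 ≥ 8 gives C(6,2) = 15; x_2 ≥ 4 gives C(10,2) = 45; x_3 ≥ 9 gives C(5,2) = 10. Together 70.
Add back pairs where two caps are both exceeded: 1 + 0 + 0 = 1.
By inclusion–exclusion the count is 91 − 70 + 1 = 22.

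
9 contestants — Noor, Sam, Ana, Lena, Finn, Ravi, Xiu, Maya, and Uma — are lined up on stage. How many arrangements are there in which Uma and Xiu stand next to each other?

Treat {Uma, Xiu} as a single unit. There are 8 units to order, and the pair itself can be ordered 2 ways.
That gives 2 × 8! = 2 × 40320 = 80640.

80640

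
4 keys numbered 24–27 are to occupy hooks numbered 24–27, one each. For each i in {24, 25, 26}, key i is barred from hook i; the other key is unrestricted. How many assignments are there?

Let Aᵢ (for i ∈ {24, 25, 26}) be the placements that put key i in its forbidden hook. Any j of these fix j positions, leaving (4−j)! ways to fill the rest, and there are C(3,j) ways to pick which j.
By inclusion–exclusion, the number of valid placements is Σ_{j=0}^{3} (−1)^j C(3,j)·(4−j)!.
Computing: 24 − 18 + 6 − 1 = 11.

11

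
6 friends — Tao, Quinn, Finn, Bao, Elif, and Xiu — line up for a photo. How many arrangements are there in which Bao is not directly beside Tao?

480

Of the 6! = 720 arrangements, those with Bao and Tao adjacent number 2 × 5! = 240 (treat the pair as a block with 2 internal orders).
Complementary counting: 720 − 240 = 480.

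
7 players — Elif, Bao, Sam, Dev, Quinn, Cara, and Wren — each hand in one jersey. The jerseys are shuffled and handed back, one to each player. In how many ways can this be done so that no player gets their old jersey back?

This is the derangement count D_7: permutations of 7 items with no fixed point.
By inclusion–exclusion this is Σ_{j=0}^{7} (−1)^j C(7,j)·(7−j)!.
Computing: 5040 − 5040 + 2520 − 840 + 210 − 42 + 7 − 1 = 1854.

1854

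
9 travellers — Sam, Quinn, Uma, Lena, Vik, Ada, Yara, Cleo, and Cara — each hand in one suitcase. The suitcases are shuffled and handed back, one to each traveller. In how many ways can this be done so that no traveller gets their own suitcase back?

133496

Count assignments avoiding every fixed point. For any j of the 9 travellers fixed to their own suitcase, the other 9−j can be arranged in (9−j)! ways.
By inclusion–exclusion this is Σ_{j=0}^{9} (−1)^j C(9,j)·(9−j)!.
Computing: 362880 − 362880 + 181440 − 60480 + 15120 − 3024 + 504 − 72 + 9 − 1 = 133496.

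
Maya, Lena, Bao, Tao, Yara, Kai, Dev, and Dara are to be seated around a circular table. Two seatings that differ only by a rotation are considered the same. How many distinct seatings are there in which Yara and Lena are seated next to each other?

1440

Glue Yara and Lena into a block (2 internal orders). Seating 7 units around a circle gives (6)! arrangements.
So 2 × (6)! = 2 × 720 = 1440.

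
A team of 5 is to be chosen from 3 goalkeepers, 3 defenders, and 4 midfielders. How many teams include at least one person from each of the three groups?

With no constraint there are C(10,5) = 252 possible selections.
Subtract selections that omit an entire group: no goalkeepers → C(7,5) = 21; no defenders → C(7,5) = 21; no midfielders → C(6,5) = 6.
Add back selections omitting two groups (i.e. drawn from a single group): C(3,5) + C(3,5) + C(4,5) = 0.
By inclusion–exclusion: 252 − 48 + 0 = 204.

204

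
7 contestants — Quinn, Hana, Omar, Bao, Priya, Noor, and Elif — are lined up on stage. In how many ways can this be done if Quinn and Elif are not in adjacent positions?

Of the 7! = 5040 arrangements, those with Quinn and Elif adjacent number 2 × 6! = 1440 (treat the pair as a block with 2 internal orders).
Complementary counting: 5040 − 1440 = 3600.

3600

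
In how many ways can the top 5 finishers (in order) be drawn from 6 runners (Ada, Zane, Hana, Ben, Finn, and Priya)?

720

There are 6 choices for 1st place, 5 for 2nd, and so on down to 2 for position 5.
That gives 6 × 5 × 4 × 3 × 2 = 720.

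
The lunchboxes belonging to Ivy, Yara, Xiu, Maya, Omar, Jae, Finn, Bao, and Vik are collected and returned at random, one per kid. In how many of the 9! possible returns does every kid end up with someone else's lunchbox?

Count assignments avoiding every fixed point. For any j of the 9 kids fixed to their own lunchbox, the other 9−j can be arranged in (9−j)! ways.
By inclusion–exclusion this is Σ_{j=0}^{9} (−1)^j C(9,j)·(9−j)!.
Computing: 362880 − 362880 + 181440 − 60480 + 15120 − 3024 + 504 − 72 + 9 − 1 = 133496.

133496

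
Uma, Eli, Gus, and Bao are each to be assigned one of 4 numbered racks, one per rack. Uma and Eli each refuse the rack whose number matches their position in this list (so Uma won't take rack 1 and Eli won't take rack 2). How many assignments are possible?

14

Let Aᵢ (for i ∈ {1, 2}) be the placements that put person i in their forbidden rack. Any j of these fix j positions, leaving (4−j)! ways to fill the rest, and there are C(2,j) ways to pick which j.
By inclusion–exclusion, the number of valid placements is Σ_{j=0}^{2} (−1)^j C(2,j)·(4−j)!.
Computing: 24 − 12 + 2 = 14.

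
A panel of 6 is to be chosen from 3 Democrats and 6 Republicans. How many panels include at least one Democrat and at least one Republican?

83

With no constraint there are C(9,6) = 84 possible selections.
Subtract selections that omit an entire group: no Democrats → C(6,6) = 1; no Republicans → C(3,6) = 0.
Both groups omitted at once is impossible, so 84 − 1 = 83.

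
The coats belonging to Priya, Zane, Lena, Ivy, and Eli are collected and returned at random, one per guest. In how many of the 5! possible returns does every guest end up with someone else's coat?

Count assignments avoiding every fixed point. For any j of the 5 guests fixed to their own coat, the other 5−j can be arranged in (5−j)! ways.
By inclusion–exclusion this is Σ_{j=0}^{5} (−1)^j C(5,j)·(5−j)!.
Computing: 120 − 120 + 60 − 20 + 5 − 1 = 44.

44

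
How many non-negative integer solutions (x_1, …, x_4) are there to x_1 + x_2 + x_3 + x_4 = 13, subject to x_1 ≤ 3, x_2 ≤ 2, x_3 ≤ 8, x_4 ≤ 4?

30

Without the upper bounds there are C(16,3) = 560 ways to split 13 among 4 variables.
Subtract solutions that violate a single cap (substitute x_i' = x_i − (cap_i+1)): x_1 ≥ 4 gives C(12,3) = 220; x_2 ≥ 3 gives C(13,3) = 286; x_3 ≥ 9 gives C(7,3) = 35; x_4 ≥ 5 gives C(11,3) = 165. Together 706.
Add back pairs where two caps are both exceeded: 84 + 1 + 35 + 4 + 56 + 0 = 180.
Subtract triples: 0 + 4 + 0 + 0 = 4.
By inclusion–exclusion the count is 560 − 706 + 180 − 4 = 30.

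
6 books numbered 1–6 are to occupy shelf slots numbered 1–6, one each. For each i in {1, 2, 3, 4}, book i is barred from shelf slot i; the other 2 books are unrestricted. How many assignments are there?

Let Aᵢ (for 1 ≤ i ≤ 4) be the placements that put book i in its forbidden shelf slot. Any j of these fix j positions, leaving (6−j)! ways to fill the rest, and there are C(4,j) ways to pick which j.
By inclusion–exclusion, the number of valid placements is Σ_{j=0}^{4} (−1)^j C(4,j)·(6−j)!.
Computing: 720 − 480 + 144 − 24 + 2 = 362.

362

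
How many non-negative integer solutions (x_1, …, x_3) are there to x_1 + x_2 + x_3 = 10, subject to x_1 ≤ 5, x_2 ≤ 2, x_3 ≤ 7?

Without the upper bounds there are C(12,2) = 66 ways to split 10 among 3 variables.
Subtract solutions that violate a single cap (substitute x_i' = x_i − (cap_i+1)): x_1 ≥ 6 gives C(6,2) = 15; x_2 ≥ 3 gives C(9,2) = 36; x_3 ≥ 8 gives C(4,2) = 6. Together 57.
Add back pairs where two caps are both exceeded: 3 + 0 + 0 = 3.
By inclusion–exclusion the count is 66 − 57 + 3 = 12.

12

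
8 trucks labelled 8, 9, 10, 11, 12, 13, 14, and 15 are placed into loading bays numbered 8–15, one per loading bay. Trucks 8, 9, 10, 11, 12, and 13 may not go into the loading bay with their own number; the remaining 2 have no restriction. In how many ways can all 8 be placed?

Let Aᵢ (for 8 ≤ i ≤ 13) be the placements that put truck i in its forbidden loading bay. Any j of these fix j positions, leaving (8−j)! ways to fill the rest, and there are C(6,j) ways to pick which j.
By inclusion–exclusion, the number of valid placements is Σ_{j=0}^{6} (−1)^j C(6,j)·(8−j)!.
Computing: 40320 − 30240 + 10800 − 2400 + 360 − 36 + 2 = 18806.

18806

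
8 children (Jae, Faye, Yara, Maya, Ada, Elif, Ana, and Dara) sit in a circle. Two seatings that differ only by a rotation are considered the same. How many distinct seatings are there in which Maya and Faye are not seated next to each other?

3600

All circular seatings of 8 people number (7)! = 5040.
Seatings with Maya beside Faye: treat them as a block with 2 internal orders, giving 2 × (6)! = 1440.
Subtracting, 5040 − 1440 = 3600.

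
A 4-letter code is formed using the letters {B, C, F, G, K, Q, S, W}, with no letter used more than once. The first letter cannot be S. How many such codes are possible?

1470

The first letter has 8−1 = 7 choices (anything except S).
The remaining 3 letters are filled from the other 7 symbols without repetition: 7 × 6 × 5 = 210.
Total: 7 × 210 = 1470.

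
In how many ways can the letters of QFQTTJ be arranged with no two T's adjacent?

There are 6!/(2!·2!) = 180 arrangements of QFQTTJ in total.
Arrangements with the T's together: treat TT as one letter, giving (5)!/(2!) = 60.
Hence 180 − 60 = 120.

120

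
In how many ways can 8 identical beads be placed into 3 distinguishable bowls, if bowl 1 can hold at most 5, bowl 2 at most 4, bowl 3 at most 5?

By stars and bars, unrestricted non-negative solutions to x_1+…+x_3 = 8 number C(8+2,2) = 45.
Subtract solutions that violate a single cap (substitute x_i' = x_i − (cap_i+1)): x_1 ≥ 6 gives C(4,2) = 6; x_2 ≥ 5 gives C(5,2) = 10; x_3 ≥ 6 gives C(4,2) = 6. Together 22.
No two caps can be exceeded simultaneously, so the pair terms are all 0.
By inclusion–exclusion the count is 45 − 22 + 0 = 23.

23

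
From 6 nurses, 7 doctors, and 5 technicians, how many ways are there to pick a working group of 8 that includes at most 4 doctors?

Split by how many doctors are chosen (0 through 4).
Sum: C(7,0)·C(11,8) + C(7,1)·C(11,7) + C(7,2)·C(11,6) + C(7,3)·C(11,5) + C(7,4)·C(11,4) = 165 + 2310 + 9702 + 16170 + 11550 = 39897.

39897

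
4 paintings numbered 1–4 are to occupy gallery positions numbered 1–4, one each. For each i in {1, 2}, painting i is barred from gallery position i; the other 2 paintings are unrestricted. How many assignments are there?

Let Aᵢ (for i ∈ {1, 2}) be the placements that put painting i in its forbidden gallery position. Any j of these fix j positions, leaving (4−j)! ways to fill the rest, and there are C(2,j) ways to pick which j.
By inclusion–exclusion, the number of valid placements is Σ_{j=0}^{2} (−1)^j C(2,j)·(4−j)!.
Computing: 24 − 12 + 2 = 14.

14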